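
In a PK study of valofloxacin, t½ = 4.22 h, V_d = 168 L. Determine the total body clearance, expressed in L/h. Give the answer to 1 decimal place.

k = ln2 / t½ = 0.693147 / 4.22 = 0.1643 h⁻¹
CL = k × Vd = 0.1643 × 168 = 27.60 L/h

27.6 L/h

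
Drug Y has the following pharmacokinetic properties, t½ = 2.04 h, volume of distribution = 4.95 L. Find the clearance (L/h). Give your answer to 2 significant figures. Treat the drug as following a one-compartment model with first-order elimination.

k = ln2 / t½ = 0.693147 / 2.04 = 0.3398 h⁻¹
CL = k × Vd = 0.3398 × 4.95 = 1.682 L/h

1.7 L/h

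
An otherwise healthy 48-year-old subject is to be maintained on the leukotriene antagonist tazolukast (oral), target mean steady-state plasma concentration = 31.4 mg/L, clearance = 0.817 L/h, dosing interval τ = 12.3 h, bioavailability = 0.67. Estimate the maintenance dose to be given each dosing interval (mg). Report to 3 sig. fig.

471 mg

At steady state, F × (Dose/τ) = Css × CL.
Dose = Css × CL × τ / F = 31.4 × 0.8170 × 12.3 / 0.67 = 471.0 mg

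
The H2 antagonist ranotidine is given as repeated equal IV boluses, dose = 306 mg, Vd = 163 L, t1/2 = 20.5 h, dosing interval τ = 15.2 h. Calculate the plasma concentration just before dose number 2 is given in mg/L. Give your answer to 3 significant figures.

C₀ per dose = Dose / Vd = 306 / 163 = 1.877 mg/L
k = ln2 / t½ = 0.693147 / 20.5 = 0.03381 h⁻¹
Fraction remaining after one interval: r = e^(−kτ) = e^(−0.03381 × 15.2) = 0.5982
Before dose 2, 1 dose has been given (aged 1τ).
C_trough = C₀ × r = 1.877 × 0.5982 = 1.123 mg/L

1.12 mg/L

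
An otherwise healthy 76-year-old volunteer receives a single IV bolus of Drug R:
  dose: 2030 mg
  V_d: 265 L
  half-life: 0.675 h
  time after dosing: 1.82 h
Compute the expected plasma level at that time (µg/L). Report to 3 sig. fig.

1180 µg/L

C₀ = Dose / Vd = 2030 / 265 = 7.660 mg/L
k = ln2 / t½ = 0.693147 / 0.675 = 1.027 h⁻¹
C = C₀ · e^(−k·t) = 7.660 × e^(−1.027 × 1.82)
  = 7.660 × 0.1543 = 1.182 mg/L
Convert: 1.182 mg/L × 1000 = 1182 µg/L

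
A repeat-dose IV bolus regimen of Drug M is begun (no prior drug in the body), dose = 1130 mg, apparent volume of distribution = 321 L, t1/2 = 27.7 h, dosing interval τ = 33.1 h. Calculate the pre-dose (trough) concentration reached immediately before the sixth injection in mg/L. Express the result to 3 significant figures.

2.69 mg/L

C₀ per dose = Dose / Vd = 1130 / 321 = 3.520 mg/L
k = ln2 / t½ = 0.693147 / 27.7 = 0.02502 h⁻¹
Fraction remaining after one interval: r = e^(−kτ) = e^(−0.02502 × 33.1) = 0.4369
Before dose 6, 5 doses have been given (aged 1τ, 2τ, 3τ, 4τ, 5τ).
C_trough = C₀ × (r + r² + … + r^5) = C₀ × r(1−r^5)/(1−r)
        = 3.520 × 0.4369 × (1 − 0.01592) / (1 − 0.4369) = 2.688 mg/L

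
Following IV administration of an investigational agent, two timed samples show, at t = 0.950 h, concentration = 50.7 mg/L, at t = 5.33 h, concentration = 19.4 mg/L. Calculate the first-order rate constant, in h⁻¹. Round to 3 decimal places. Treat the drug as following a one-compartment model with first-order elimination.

k = ln(C₁/C₂) / (t₂ − t₁) = ln(50.7/19.4) / (5.33 − 0.950)
  = 0.9607 / 4.380 = 0.2193 h⁻¹

0.219 h⁻¹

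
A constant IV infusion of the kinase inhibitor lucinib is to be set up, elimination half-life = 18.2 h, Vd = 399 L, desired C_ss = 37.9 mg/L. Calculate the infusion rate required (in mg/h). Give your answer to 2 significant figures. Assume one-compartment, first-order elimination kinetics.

580 mg/h

k = ln2 / t½ = 0.693147 / 18.2 = 0.03809 h⁻¹
CL = k × Vd = 0.03809 × 399 = 15.20 L/h
At steady state, infusion rate R₀ = Css × CL = 37.9 × 15.20 = 576.1 mg/h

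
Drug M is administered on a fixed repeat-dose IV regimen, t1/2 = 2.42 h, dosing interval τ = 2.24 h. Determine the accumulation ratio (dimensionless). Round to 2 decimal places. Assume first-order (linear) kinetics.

2.11

k = ln2 / t½ = 0.693147 / 2.42 = 0.2864 h⁻¹
e^(−kτ) = e^(−0.2864 × 2.24) = 0.5265
Accumulation ratio R = 1 / (1 − e^(−kτ)) = 1 / (1 − 0.5265) = 2.112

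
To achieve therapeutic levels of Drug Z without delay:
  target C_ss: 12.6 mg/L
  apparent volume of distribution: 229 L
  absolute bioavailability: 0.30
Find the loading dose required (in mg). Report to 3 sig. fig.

LD = Css × Vd / F = 12.6 × 229 / 0.30 = 9618 mg

9620 mg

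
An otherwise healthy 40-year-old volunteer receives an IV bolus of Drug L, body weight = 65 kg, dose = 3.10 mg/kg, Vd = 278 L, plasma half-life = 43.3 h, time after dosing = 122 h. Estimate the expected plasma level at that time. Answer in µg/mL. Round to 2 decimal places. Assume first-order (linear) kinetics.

0.10 µg/mL

Total dose = 3.10 × 65 = 201.5 mg
C₀ = Dose / Vd = 201.5 / 278 = 0.7248 mg/L
k = ln2 / t½ = 0.693147 / 43.3 = 0.01601 h⁻¹
C = C₀ · e^(−k·t) = 0.7248 × e^(−0.01601 × 122)
  = 0.7248 × 0.1418 = 0.1028 mg/L
(0.1028 mg/L = 0.1028 µg/mL)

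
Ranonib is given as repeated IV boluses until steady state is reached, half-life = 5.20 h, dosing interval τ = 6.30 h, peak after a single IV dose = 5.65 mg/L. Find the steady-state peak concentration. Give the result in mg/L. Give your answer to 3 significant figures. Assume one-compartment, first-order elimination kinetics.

9.94 mg/L

k = ln2 / t½ = 0.693147 / 5.20 = 0.1333 h⁻¹
e^(−kτ) = e^(−0.1333 × 6.30) = 0.4318
Accumulation ratio R = 1 / (1 − e^(−kτ)) = 1 / (1 − 0.4318) = 1.760
Steady-state peak = C₀ × R = 5.65 × 1.760 = 9.944 mg/L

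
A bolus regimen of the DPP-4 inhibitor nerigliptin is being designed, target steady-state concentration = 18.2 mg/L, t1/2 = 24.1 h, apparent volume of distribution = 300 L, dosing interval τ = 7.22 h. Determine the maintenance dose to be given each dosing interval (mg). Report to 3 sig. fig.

1130 mg

k = ln2 / t½ = 0.693147 / 24.1 = 0.02876 h⁻¹
CL = k × Vd = 0.02876 × 300 = 8.628 L/h
At steady state, Dose/τ = Css × CL.
Dose = Css × CL × τ = 18.2 × 8.628 × 7.22 = 1134 mg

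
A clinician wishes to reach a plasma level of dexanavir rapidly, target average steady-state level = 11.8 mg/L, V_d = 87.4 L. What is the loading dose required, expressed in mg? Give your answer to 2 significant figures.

LD = Css × Vd = 11.8 × 87.4 = 1031 mg

1000 mg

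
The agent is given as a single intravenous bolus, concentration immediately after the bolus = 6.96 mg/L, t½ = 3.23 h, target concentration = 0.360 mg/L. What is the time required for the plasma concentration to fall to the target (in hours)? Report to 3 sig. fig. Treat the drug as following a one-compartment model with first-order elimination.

13.8 h

k = ln2 / t½ = 0.693147 / 3.23 = 0.2146 h⁻¹
t = ln(C₀ / C) / k = ln(6.960 / 0.360) / 0.2146
  = ln(19.33) / 0.2146 = 2.962 / 0.2146 = 13.80 h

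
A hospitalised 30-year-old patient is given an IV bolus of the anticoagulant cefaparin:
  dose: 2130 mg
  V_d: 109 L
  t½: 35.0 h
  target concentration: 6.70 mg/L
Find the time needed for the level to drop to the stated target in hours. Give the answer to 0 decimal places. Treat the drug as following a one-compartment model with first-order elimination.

C₀ = Dose / Vd = 2130 / 109 = 19.54 mg/L
k = ln2 / t½ = 0.693147 / 35.0 = 0.01980 h⁻¹
t = ln(C₀ / C) / k = ln(19.54 / 6.70) / 0.01980
  = ln(2.916) / 0.01980 = 1.070 / 0.01980 = 54.04 h

54 h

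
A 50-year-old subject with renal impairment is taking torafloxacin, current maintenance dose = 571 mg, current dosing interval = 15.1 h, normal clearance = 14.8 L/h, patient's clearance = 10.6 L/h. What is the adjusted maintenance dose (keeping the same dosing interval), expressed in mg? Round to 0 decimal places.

To keep the same average steady-state level, dosing rate must scale with clearance.
CL ratio = 10.6 / 14.8 = 0.7162
New dose (same interval) = 571 × 0.7162 = 409.0 mg

409 mg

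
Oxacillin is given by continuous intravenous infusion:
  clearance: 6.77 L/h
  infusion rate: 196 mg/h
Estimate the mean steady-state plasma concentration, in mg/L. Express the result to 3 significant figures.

29.0 mg/L

At steady state Css = R₀ / CL = 196 / 6.770 = 28.95 mg/L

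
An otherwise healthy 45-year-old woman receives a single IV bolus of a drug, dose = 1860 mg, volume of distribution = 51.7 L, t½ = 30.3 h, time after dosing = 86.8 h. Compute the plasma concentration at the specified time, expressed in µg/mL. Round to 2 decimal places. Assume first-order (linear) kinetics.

C₀ = Dose / Vd = 1860 / 51.7 = 35.98 mg/L
k = ln2 / t½ = 0.693147 / 30.3 = 0.02288 h⁻¹
C = C₀ · e^(−k·t) = 35.98 × e^(−0.02288 × 86.8)
  = 35.98 × 0.1372 = 4.936 mg/L
(4.936 mg/L = 4.936 µg/mL)

4.94 µg/mL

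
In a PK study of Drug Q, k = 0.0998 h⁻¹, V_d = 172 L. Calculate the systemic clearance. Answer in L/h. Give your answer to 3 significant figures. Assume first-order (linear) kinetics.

17.2 L/h

CL = k × Vd = 0.0998 × 172 = 17.17 L/h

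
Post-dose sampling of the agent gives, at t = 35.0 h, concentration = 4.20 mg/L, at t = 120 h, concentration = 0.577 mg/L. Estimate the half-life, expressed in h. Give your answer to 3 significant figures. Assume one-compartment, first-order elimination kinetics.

k = ln(C₁/C₂) / (t₂ − t₁) = ln(4.20/0.577) / (120 − 35.0)
  = 1.985 / 85.00 = 0.02335 h⁻¹
t½ = ln2 / k = 0.693147 / 0.02335 = 29.69 h

29.7 h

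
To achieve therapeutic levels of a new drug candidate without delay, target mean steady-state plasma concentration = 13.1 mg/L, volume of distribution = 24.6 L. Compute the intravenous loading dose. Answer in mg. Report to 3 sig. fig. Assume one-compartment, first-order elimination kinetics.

LD = Css × Vd = 13.1 × 24.6 = 322.3 mg

322 mg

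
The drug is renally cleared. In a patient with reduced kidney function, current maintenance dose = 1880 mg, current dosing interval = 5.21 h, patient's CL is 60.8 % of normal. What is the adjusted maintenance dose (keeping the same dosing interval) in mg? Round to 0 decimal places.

To keep the same average steady-state level, dosing rate must scale with clearance.
CL ratio = 60.8 / 100 = 0.6080
New dose (same interval) = 1880 × 0.6080 = 1143 mg

1143 mg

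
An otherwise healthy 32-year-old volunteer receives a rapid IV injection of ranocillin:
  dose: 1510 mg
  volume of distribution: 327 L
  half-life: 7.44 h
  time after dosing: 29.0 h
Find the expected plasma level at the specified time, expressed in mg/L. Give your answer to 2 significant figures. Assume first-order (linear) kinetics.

0.31 mg/L

C₀ = Dose / Vd = 1510 / 327 = 4.618 mg/L
k = ln2 / t½ = 0.693147 / 7.44 = 0.09316 h⁻¹
C = C₀ · e^(−k·t) = 4.618 × e^(−0.09316 × 29.0)
  = 4.618 × 0.06710 = 0.3099 mg/L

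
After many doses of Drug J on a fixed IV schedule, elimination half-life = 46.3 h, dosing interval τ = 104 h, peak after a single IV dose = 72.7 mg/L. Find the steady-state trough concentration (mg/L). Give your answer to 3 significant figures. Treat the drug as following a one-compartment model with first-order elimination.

k = ln2 / t½ = 0.693147 / 46.3 = 0.01497 h⁻¹
e^(−kτ) = e^(−0.01497 × 104) = 0.2108
Accumulation ratio R = 1 / (1 − e^(−kτ)) = 1 / (1 − 0.2108) = 1.267
Steady-state trough = C₀ × R × e^(−kτ) = 72.7 × 1.267 × 0.2108 = 19.42 mg/L

19.4 mg/L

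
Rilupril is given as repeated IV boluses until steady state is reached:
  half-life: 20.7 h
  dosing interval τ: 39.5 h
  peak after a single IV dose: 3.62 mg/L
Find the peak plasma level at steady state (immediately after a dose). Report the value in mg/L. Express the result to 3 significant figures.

4.93 mg/L

k = ln2 / t½ = 0.693147 / 20.7 = 0.03349 h⁻¹
e^(−kτ) = e^(−0.03349 × 39.5) = 0.2664
Accumulation ratio R = 1 / (1 − e^(−kτ)) = 1 / (1 − 0.2664) = 1.363
Steady-state peak = C₀ × R = 3.62 × 1.363 = 4.934 mg/L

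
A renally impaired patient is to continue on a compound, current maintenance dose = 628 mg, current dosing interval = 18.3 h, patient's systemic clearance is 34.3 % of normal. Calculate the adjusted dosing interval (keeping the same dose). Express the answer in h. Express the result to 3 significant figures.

To keep the same average steady-state level, dosing rate must scale with clearance.
CL ratio = 34.3 / 100 = 0.3430
New interval (same dose) = 18.3 / 0.3430 = 53.35 h

53.4 h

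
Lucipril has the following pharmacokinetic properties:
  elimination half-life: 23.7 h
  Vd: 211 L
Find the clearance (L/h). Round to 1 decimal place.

k = ln2 / t½ = 0.693147 / 23.7 = 0.02925 h⁻¹
CL = k × Vd = 0.02925 × 211 = 6.172 L/h

6.2 L/h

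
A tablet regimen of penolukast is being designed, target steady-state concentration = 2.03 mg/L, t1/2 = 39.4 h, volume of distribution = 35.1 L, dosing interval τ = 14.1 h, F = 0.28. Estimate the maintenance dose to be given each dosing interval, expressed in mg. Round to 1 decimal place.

k = ln2 / t½ = 0.693147 / 39.4 = 0.01759 h⁻¹
CL = k × Vd = 0.01759 × 35.1 = 0.6174 L/h
At steady state, F × (Dose/τ) = Css × CL.
Dose = Css × CL × τ / F = 2.03 × 0.6174 × 14.1 / 0.28 = 63.11 mg

63.1 mg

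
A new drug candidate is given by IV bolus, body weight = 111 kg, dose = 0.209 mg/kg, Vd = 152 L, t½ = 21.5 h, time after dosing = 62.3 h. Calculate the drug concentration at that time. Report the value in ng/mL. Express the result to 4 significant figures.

20.48 ng/mL

Total dose = 0.209 × 111 = 23.20 mg
C₀ = Dose / Vd = 23.20 / 152 = 0.1526 mg/L
k = ln2 / t½ = 0.693147 / 21.5 = 0.03224 h⁻¹
C = C₀ · e^(−k·t) = 0.1526 × e^(−0.03224 × 62.3)
  = 0.1526 × 0.1342 = 0.02048 mg/L
Convert: 0.02048 mg/L × 1000 = 20.48 ng/mL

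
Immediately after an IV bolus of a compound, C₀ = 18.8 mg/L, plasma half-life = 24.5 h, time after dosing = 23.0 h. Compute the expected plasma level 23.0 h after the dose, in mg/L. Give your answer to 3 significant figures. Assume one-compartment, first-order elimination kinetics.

k = ln2 / t½ = 0.693147 / 24.5 = 0.02829 h⁻¹
C = C₀ · e^(−k·t) = 18.80 × e^(−0.02829 × 23.0)
  = 18.80 × 0.5217 = 9.808 mg/L

9.81 mg/L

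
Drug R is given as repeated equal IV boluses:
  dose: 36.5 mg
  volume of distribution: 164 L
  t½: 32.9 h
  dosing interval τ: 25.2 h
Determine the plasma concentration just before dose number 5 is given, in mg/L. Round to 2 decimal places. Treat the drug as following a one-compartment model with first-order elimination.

C₀ per dose = Dose / Vd = 36.5 / 164 = 0.2226 mg/L
k = ln2 / t½ = 0.693147 / 32.9 = 0.02107 h⁻¹
Fraction remaining after one interval: r = e^(−kτ) = e^(−0.02107 × 25.2) = 0.5880
Before dose 5, 4 doses have been given (aged 1τ, 2τ, 3τ, 4τ).
C_trough = C₀ × (r + r² + … + r^4) = C₀ × r(1−r^4)/(1−r)
        = 0.2226 × 0.5880 × (1 − 0.1195) / (1 − 0.5880) = 0.2797 mg/L

0.28 mg/L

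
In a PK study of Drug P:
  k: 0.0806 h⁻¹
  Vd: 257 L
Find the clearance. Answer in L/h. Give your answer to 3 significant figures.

20.7 L/h

CL = k × Vd = 0.0806 × 257 = 20.71 L/h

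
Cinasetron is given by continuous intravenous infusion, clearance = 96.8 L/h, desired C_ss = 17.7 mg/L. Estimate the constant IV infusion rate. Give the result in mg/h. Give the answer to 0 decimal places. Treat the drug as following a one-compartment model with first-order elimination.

At steady state, infusion rate R₀ = Css × CL = 17.7 × 96.80 = 1713 mg/h

1713 mg/h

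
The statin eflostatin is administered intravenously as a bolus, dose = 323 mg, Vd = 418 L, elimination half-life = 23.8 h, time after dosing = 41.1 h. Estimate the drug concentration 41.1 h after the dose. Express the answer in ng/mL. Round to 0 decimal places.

C₀ = Dose / Vd = 323.0 / 418 = 0.7727 mg/L
k = ln2 / t½ = 0.693147 / 23.8 = 0.02912 h⁻¹
C = C₀ · e^(−k·t) = 0.7727 × e^(−0.02912 × 41.1)
  = 0.7727 × 0.3021 = 0.2334 mg/L
Convert: 0.2334 mg/L × 1000 = 233.4 ng/mL

233 ng/mL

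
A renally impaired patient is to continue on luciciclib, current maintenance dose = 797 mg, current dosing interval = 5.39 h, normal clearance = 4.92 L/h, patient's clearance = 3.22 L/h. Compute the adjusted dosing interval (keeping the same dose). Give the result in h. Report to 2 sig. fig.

8.2 h

To keep the same average steady-state level, dosing rate must scale with clearance.
CL ratio = 3.22 / 4.92 = 0.6545
New interval (same dose) = 5.39 / 0.6545 = 8.235 h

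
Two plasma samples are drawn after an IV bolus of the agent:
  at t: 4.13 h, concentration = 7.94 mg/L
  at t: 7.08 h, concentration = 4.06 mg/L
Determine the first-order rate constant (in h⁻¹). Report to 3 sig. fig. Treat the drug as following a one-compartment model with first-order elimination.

k = ln(C₁/C₂) / (t₂ − t₁) = ln(7.94/4.06) / (7.08 − 4.13)
  = 0.6707 / 2.950 = 0.2274 h⁻¹

0.227 h⁻¹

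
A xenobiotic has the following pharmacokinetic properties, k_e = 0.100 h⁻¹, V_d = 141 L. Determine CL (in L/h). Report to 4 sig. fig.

14.10 L/h

CL = k × Vd = 0.100 × 141 = 14.10 L/h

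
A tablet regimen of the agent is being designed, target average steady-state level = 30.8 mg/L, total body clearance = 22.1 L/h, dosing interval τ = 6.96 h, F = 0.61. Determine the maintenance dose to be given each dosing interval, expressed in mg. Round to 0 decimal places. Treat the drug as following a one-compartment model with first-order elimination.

7766 mg

At steady state, F × (Dose/τ) = Css × CL.
Dose = Css × CL × τ / F = 30.8 × 22.10 × 6.96 / 0.61 = 7766 mg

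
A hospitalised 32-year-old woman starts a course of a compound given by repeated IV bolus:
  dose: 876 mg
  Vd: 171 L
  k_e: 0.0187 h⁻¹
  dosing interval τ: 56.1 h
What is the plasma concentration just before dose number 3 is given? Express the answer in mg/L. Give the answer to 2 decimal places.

2.42 mg/L

C₀ per dose = Dose / Vd = 876 / 171 = 5.123 mg/L
Fraction remaining after one interval: r = e^(−kτ) = e^(−0.01870 × 56.1) = 0.3503
Before dose 3, 2 doses have been given (aged 1τ, 2τ).
C_trough = C₀ × (r + r²) = 5.123 × (0.3503 + 0.1227) = 2.423 mg/L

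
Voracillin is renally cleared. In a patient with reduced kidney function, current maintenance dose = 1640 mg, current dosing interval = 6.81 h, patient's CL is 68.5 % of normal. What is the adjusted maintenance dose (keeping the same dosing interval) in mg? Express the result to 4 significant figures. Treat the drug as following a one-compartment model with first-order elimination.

To keep the same average steady-state level, dosing rate must scale with clearance.
CL ratio = 68.5 / 100 = 0.6850
New dose (same interval) = 1640 × 0.6850 = 1123 mg

1123 mg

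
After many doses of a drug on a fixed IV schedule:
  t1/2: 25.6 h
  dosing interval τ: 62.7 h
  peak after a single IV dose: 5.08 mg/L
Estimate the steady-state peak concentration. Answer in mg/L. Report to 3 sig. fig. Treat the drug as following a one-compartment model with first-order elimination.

6.22 mg/L

k = ln2 / t½ = 0.693147 / 25.6 = 0.02708 h⁻¹
e^(−kτ) = e^(−0.02708 × 62.7) = 0.1831
Accumulation ratio R = 1 / (1 − e^(−kτ)) = 1 / (1 − 0.1831) = 1.224
Steady-state peak = C₀ × R = 5.08 × 1.224 = 6.218 mg/L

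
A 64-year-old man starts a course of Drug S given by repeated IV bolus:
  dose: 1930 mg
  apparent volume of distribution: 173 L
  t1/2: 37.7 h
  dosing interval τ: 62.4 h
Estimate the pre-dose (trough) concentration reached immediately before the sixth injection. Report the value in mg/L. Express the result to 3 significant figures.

C₀ per dose = Dose / Vd = 1930 / 173 = 11.16 mg/L
k = ln2 / t½ = 0.693147 / 37.7 = 0.01839 h⁻¹
Fraction remaining after one interval: r = e^(−kτ) = e^(−0.01839 × 62.4) = 0.3174
Before dose 6, 5 doses have been given (aged 1τ, 2τ, 3τ, 4τ, 5τ).
C_trough = C₀ × (r + r² + … + r^5) = C₀ × r(1−r^5)/(1−r)
        = 11.16 × 0.3174 × (1 − 0.003221) / (1 − 0.3174) = 5.173 mg/L

5.17 mg/L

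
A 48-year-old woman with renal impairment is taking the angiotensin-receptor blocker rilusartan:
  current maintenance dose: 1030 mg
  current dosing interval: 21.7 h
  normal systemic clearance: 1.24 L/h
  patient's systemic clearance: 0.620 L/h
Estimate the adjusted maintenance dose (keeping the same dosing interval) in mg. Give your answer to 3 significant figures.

To keep the same average steady-state level, dosing rate must scale with clearance.
CL ratio = 0.620 / 1.24 = 0.5000
New dose (same interval) = 1030 × 0.5000 = 515.0 mg

515 mg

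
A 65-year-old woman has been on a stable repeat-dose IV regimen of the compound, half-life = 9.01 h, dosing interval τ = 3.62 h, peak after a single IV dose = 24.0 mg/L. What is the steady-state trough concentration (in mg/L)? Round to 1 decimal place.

k = ln2 / t½ = 0.693147 / 9.01 = 0.07693 h⁻¹
e^(−kτ) = e^(−0.07693 × 3.62) = 0.7569
Accumulation ratio R = 1 / (1 − e^(−kτ)) = 1 / (1 − 0.7569) = 4.114
Steady-state trough = C₀ × R × e^(−kτ) = 24.0 × 4.114 × 0.7569 = 74.73 mg/L

74.7 mg/L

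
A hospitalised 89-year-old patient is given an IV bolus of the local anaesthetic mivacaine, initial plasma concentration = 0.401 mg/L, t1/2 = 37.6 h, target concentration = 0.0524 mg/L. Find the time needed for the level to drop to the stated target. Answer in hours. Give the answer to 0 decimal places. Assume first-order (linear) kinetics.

110 h

k = ln2 / t½ = 0.693147 / 37.6 = 0.01843 h⁻¹
t = ln(C₀ / C) / k = ln(0.4010 / 0.0524) / 0.01843
  = ln(7.653) / 0.01843 = 2.035 / 0.01843 = 110.4 h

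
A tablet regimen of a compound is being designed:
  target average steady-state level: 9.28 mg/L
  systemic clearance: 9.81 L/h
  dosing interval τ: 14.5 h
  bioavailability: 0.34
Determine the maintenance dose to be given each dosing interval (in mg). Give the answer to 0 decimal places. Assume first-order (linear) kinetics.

At steady state, F × (Dose/τ) = Css × CL.
Dose = Css × CL × τ / F = 9.28 × 9.810 × 14.5 / 0.34 = 3882 mg

3882 mg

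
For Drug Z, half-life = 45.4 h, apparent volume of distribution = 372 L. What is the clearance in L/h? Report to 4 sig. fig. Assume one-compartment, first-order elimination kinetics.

5.680 L/h

k = ln2 / t½ = 0.693147 / 45.4 = 0.01527 h⁻¹
CL = k × Vd = 0.01527 × 372 = 5.680 L/h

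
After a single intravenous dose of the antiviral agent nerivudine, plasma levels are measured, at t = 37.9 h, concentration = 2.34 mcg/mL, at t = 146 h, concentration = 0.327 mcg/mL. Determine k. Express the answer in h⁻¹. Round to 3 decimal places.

k = ln(C₁/C₂) / (t₂ − t₁) = ln(2.34/0.327) / (146 − 37.9)
  = 1.968 / 108.1 = 0.01821 h⁻¹

0.018 h⁻¹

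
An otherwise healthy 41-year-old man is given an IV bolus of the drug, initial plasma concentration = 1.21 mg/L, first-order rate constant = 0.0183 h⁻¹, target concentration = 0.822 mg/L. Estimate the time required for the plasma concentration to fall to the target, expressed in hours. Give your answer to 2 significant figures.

21 h

t = ln(C₀ / C) / k = ln(1.210 / 0.822) / 0.01830
  = ln(1.472) / 0.01830 = 0.3866 / 0.01830 = 21.13 h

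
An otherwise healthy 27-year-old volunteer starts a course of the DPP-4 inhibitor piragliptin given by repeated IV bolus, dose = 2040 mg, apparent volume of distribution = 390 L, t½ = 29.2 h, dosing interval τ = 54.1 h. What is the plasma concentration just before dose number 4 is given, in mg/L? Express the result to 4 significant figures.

1.960 mg/L

C₀ per dose = Dose / Vd = 2040 / 390 = 5.231 mg/L
k = ln2 / t½ = 0.693147 / 29.2 = 0.02374 h⁻¹
Fraction remaining after one interval: r = e^(−kτ) = e^(−0.02374 × 54.1) = 0.2768
Before dose 4, 3 doses have been given (aged 1τ, 2τ, 3τ).
C_trough = C₀ × (r + r² + … + r^3) = C₀ × r(1−r^3)/(1−r)
        = 5.231 × 0.2768 × (1 − 0.02121) / (1 − 0.2768) = 1.960 mg/L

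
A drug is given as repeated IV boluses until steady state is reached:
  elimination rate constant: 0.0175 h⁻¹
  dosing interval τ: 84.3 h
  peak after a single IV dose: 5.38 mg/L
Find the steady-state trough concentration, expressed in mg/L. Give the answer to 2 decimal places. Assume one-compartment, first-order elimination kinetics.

1.60 mg/L

e^(−kτ) = e^(−0.01750 × 84.3) = 0.2287
Accumulation ratio R = 1 / (1 − e^(−kτ)) = 1 / (1 − 0.2287) = 1.297
Steady-state trough = C₀ × R × e^(−kτ) = 5.38 × 1.297 × 0.2287 = 1.596 mg/L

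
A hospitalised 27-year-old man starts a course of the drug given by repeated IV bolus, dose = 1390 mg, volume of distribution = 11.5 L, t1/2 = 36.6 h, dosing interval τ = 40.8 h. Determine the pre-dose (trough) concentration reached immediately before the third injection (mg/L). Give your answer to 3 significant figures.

81.6 mg/L

C₀ per dose = Dose / Vd = 1390 / 11.5 = 120.9 mg/L
k = ln2 / t½ = 0.693147 / 36.6 = 0.01894 h⁻¹
Fraction remaining after one interval: r = e^(−kτ) = e^(−0.01894 × 40.8) = 0.4617
Before dose 3, 2 doses have been given (aged 1τ, 2τ).
C_trough = C₀ × (r + r²) = 120.9 × (0.4617 + 0.2132) = 81.60 mg/L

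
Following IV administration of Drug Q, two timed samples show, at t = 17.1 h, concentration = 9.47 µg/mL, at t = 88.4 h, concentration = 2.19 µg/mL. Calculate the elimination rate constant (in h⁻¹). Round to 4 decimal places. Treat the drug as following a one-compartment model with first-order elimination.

k = ln(C₁/C₂) / (t₂ − t₁) = ln(9.47/2.19) / (88.4 − 17.1)
  = 1.464 / 71.30 = 0.02053 h⁻¹

0.0205 h⁻¹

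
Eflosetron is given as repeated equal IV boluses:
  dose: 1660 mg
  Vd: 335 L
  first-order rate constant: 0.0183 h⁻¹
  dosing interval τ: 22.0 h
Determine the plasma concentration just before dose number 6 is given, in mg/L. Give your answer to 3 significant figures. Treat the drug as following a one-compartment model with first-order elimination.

8.66 mg/L

C₀ per dose = Dose / Vd = 1660 / 335 = 4.955 mg/L
Fraction remaining after one interval: r = e^(−kτ) = e^(−0.01830 × 22.0) = 0.6686
Before dose 6, 5 doses have been given (aged 1τ, 2τ, 3τ, 4τ, 5τ).
C_trough = C₀ × (r + r² + … + r^5) = C₀ × r(1−r^5)/(1−r)
        = 4.955 × 0.6686 × (1 − 0.1336) / (1 − 0.6686) = 8.661 mg/L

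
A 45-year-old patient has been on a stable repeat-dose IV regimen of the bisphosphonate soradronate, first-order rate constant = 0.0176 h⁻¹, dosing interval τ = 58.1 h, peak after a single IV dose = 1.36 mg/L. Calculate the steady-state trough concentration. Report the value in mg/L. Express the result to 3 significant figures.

e^(−kτ) = e^(−0.01760 × 58.1) = 0.3597
Accumulation ratio R = 1 / (1 − e^(−kτ)) = 1 / (1 − 0.3597) = 1.562
Steady-state trough = C₀ × R × e^(−kτ) = 1.36 × 1.562 × 0.3597 = 0.7641 mg/L

0.764 mg/L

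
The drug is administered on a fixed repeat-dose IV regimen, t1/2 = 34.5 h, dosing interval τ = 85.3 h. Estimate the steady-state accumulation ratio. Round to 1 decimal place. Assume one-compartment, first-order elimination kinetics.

k = ln2 / t½ = 0.693147 / 34.5 = 0.02009 h⁻¹
e^(−kτ) = e^(−0.02009 × 85.3) = 0.1802
Accumulation ratio R = 1 / (1 − e^(−kτ)) = 1 / (1 − 0.1802) = 1.220

1.2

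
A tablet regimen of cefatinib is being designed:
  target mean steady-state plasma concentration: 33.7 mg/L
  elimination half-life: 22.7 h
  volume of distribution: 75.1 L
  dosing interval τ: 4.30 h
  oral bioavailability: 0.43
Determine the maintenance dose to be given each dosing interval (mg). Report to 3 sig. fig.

773 mg

k = ln2 / t½ = 0.693147 / 22.7 = 0.03054 h⁻¹
CL = k × Vd = 0.03054 × 75.1 = 2.294 L/h
At steady state, F × (Dose/τ) = Css × CL.
Dose = Css × CL × τ / F = 33.7 × 2.294 × 4.30 / 0.43 = 773.1 mg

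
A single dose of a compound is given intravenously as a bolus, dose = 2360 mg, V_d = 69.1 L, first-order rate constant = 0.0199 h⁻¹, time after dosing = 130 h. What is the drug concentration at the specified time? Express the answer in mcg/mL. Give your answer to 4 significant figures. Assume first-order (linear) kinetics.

2.570 mcg/mL

C₀ = Dose / Vd = 2360 / 69.1 = 34.15 mg/L
C = C₀ · e^(−k·t) = 34.15 × e^(−0.01990 × 130)
  = 34.15 × 0.07525 = 2.570 mg/L
(2.570 mg/L = 2.570 mcg/mL)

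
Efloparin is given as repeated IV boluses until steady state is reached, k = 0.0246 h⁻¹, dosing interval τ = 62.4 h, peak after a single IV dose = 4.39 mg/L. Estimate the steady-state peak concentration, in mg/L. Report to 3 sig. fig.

e^(−kτ) = e^(−0.02460 × 62.4) = 0.2154
Accumulation ratio R = 1 / (1 − e^(−kτ)) = 1 / (1 − 0.2154) = 1.275
Steady-state peak = C₀ × R = 4.39 × 1.275 = 5.597 mg/L

5.60 mg/L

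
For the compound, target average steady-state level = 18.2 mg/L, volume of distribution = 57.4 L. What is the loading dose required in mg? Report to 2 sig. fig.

1000 mg

LD = Css × Vd = 18.2 × 57.4 = 1045 mg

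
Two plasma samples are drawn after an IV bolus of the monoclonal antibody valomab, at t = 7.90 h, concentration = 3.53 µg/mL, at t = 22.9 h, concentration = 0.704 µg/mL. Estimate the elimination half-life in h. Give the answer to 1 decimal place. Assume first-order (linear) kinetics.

k = ln(C₁/C₂) / (t₂ − t₁) = ln(3.53/0.704) / (22.9 − 7.90)
  = 1.612 / 15.00 = 0.1075 h⁻¹
t½ = ln2 / k = 0.693147 / 0.1075 = 6.448 h

6.4 h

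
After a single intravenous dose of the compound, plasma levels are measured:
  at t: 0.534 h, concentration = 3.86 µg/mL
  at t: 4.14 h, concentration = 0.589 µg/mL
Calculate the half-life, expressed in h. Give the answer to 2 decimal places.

k = ln(C₁/C₂) / (t₂ − t₁) = ln(3.86/0.589) / (4.14 − 0.534)
  = 1.880 / 3.606 = 0.5214 h⁻¹
t½ = ln2 / k = 0.693147 / 0.5214 = 1.329 h

1.33 h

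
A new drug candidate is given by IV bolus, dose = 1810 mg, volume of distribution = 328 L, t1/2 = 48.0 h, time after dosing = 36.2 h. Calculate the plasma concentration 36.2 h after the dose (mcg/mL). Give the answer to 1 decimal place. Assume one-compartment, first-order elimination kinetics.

3.3 mcg/mL

C₀ = Dose / Vd = 1810 / 328 = 5.518 mg/L
k = ln2 / t½ = 0.693147 / 48.0 = 0.01444 h⁻¹
C = C₀ · e^(−k·t) = 5.518 × e^(−0.01444 × 36.2)
  = 5.518 × 0.5929 = 3.272 mg/L
(3.272 mg/L = 3.272 mcg/mL)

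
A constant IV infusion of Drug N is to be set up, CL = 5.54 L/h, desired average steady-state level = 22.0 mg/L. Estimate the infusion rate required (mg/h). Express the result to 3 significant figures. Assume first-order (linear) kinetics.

At steady state, infusion rate R₀ = Css × CL = 22.0 × 5.540 = 121.9 mg/h

122 mg/h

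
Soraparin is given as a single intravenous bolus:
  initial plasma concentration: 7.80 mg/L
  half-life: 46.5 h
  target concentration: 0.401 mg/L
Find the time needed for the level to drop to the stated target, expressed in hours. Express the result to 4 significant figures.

199.1 h

k = ln2 / t½ = 0.693147 / 46.5 = 0.01491 h⁻¹
t = ln(C₀ / C) / k = ln(7.800 / 0.401) / 0.01491
  = ln(19.45) / 0.01491 = 2.968 / 0.01491 = 199.1 h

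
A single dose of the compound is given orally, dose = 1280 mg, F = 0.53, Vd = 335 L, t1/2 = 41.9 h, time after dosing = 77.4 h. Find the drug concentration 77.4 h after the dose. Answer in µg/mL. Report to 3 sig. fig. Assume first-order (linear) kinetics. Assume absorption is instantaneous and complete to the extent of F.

0.563 µg/mL

Amount reaching circulation = F × Dose = 0.53 × 1280 = 678.4 mg
C₀ = F·Dose / Vd = 678.4 / 335 = 2.025 mg/L
k = ln2 / t½ = 0.693147 / 41.9 = 0.01654 h⁻¹
C = C₀ · e^(−k·t) = 2.025 × e^(−0.01654 × 77.4)
  = 2.025 × 0.2780 = 0.5630 mg/L
(0.5630 mg/L = 0.5630 µg/mL)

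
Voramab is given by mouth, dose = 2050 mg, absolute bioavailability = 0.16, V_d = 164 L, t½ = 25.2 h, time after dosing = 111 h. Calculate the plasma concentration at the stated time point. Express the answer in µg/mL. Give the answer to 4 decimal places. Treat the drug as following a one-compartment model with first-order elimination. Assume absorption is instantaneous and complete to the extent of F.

0.0944 µg/mL

Amount reaching circulation = F × Dose = 0.16 × 2050 = 328.0 mg
C₀ = F·Dose / Vd = 328.0 / 164 = 2.000 mg/L
k = ln2 / t½ = 0.693147 / 25.2 = 0.02751 h⁻¹
C = C₀ · e^(−k·t) = 2.000 × e^(−0.02751 × 111)
  = 2.000 × 0.04719 = 0.09438 mg/L
(0.09438 mg/L = 0.09438 µg/mL)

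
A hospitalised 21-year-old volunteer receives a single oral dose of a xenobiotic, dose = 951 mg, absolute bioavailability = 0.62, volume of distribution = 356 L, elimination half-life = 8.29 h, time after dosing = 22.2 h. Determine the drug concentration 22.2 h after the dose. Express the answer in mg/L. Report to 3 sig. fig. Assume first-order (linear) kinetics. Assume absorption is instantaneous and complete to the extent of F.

Amount reaching circulation = F × Dose = 0.62 × 951.0 = 589.6 mg
C₀ = F·Dose / Vd = 589.6 / 356 = 1.656 mg/L
k = ln2 / t½ = 0.693147 / 8.29 = 0.08361 h⁻¹
C = C₀ · e^(−k·t) = 1.656 × e^(−0.08361 × 22.2)
  = 1.656 × 0.1563 = 0.2588 mg/L

0.259 mg/L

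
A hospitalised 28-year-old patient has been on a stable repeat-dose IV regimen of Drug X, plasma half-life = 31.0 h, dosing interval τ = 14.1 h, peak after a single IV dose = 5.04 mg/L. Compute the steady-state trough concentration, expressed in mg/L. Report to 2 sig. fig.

14 mg/L

k = ln2 / t½ = 0.693147 / 31.0 = 0.02236 h⁻¹
e^(−kτ) = e^(−0.02236 × 14.1) = 0.7296
Accumulation ratio R = 1 / (1 − e^(−kτ)) = 1 / (1 − 0.7296) = 3.698
Steady-state trough = C₀ × R × e^(−kτ) = 5.04 × 3.698 × 0.7296 = 13.60 mg/L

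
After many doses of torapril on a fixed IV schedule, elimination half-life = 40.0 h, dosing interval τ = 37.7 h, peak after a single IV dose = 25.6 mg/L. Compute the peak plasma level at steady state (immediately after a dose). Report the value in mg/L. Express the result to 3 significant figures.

k = ln2 / t½ = 0.693147 / 40.0 = 0.01733 h⁻¹
e^(−kτ) = e^(−0.01733 × 37.7) = 0.5203
Accumulation ratio R = 1 / (1 − e^(−kτ)) = 1 / (1 − 0.5203) = 2.085
Steady-state peak = C₀ × R = 25.6 × 2.085 = 53.38 mg/L

53.4 mg/L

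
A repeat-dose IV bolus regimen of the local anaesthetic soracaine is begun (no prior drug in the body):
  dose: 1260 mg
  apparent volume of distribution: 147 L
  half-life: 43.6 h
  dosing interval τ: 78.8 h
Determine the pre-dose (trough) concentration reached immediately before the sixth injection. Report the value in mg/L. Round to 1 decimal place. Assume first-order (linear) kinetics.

C₀ per dose = Dose / Vd = 1260 / 147 = 8.571 mg/L
k = ln2 / t½ = 0.693147 / 43.6 = 0.01590 h⁻¹
Fraction remaining after one interval: r = e^(−kτ) = e^(−0.01590 × 78.8) = 0.2857
Before dose 6, 5 doses have been given (aged 1τ, 2τ, 3τ, 4τ, 5τ).
C_trough = C₀ × (r + r² + … + r^5) = C₀ × r(1−r^5)/(1−r)
        = 8.571 × 0.2857 × (1 − 0.001903) / (1 − 0.2857) = 3.422 mg/L

3.4 mg/L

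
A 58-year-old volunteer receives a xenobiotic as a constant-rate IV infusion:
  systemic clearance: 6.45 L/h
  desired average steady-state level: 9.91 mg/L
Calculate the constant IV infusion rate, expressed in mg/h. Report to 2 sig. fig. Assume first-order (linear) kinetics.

64 mg/h

At steady state, infusion rate R₀ = Css × CL = 9.91 × 6.450 = 63.92 mg/h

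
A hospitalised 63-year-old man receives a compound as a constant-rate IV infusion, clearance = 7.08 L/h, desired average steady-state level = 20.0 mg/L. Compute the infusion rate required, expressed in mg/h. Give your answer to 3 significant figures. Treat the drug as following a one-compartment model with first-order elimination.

142 mg/h

At steady state, infusion rate R₀ = Css × CL = 20.0 × 7.080 = 141.6 mg/h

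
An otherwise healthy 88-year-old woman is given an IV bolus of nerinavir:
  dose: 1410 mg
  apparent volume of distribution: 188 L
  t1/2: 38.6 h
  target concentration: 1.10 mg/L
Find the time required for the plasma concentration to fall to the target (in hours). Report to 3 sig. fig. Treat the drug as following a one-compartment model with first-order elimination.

C₀ = Dose / Vd = 1410 / 188 = 7.500 mg/L
k = ln2 / t½ = 0.693147 / 38.6 = 0.01796 h⁻¹
t = ln(C₀ / C) / k = ln(7.500 / 1.10) / 0.01796
  = ln(6.818) / 0.01796 = 1.920 / 0.01796 = 106.9 h

107 h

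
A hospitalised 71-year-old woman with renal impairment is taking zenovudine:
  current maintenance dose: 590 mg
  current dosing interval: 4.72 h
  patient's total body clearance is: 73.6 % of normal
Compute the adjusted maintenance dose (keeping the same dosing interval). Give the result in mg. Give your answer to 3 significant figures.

To keep the same average steady-state level, dosing rate must scale with clearance.
CL ratio = 73.6 / 100 = 0.7360
New dose (same interval) = 590 × 0.7360 = 434.2 mg

434 mg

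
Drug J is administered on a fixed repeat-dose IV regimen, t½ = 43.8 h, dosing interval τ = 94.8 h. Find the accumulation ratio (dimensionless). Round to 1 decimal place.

1.3

k = ln2 / t½ = 0.693147 / 43.8 = 0.01583 h⁻¹
e^(−kτ) = e^(−0.01583 × 94.8) = 0.2230
Accumulation ratio R = 1 / (1 − e^(−kτ)) = 1 / (1 − 0.2230) = 1.287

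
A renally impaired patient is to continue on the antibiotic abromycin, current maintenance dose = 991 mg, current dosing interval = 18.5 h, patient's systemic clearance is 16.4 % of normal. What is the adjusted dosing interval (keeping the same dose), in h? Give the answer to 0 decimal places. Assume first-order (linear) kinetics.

113 h

To keep the same average steady-state level, dosing rate must scale with clearance.
CL ratio = 16.4 / 100 = 0.1640
New interval (same dose) = 18.5 / 0.1640 = 112.8 h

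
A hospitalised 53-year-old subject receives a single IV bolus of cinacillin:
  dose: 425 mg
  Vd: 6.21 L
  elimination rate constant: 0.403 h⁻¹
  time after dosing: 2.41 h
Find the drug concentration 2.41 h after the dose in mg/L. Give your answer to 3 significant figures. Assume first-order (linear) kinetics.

C₀ = Dose / Vd = 425.0 / 6.21 = 68.44 mg/L
C = C₀ · e^(−k·t) = 68.44 × e^(−0.4030 × 2.41)
  = 68.44 × 0.3786 = 25.91 mg/L

25.9 mg/L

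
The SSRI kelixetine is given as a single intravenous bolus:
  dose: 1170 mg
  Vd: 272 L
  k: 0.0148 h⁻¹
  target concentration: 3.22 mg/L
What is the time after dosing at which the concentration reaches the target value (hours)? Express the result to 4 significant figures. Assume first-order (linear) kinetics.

C₀ = Dose / Vd = 1170 / 272 = 4.301 mg/L
t = ln(C₀ / C) / k = ln(4.301 / 3.22) / 0.01480
  = ln(1.336) / 0.01480 = 0.2897 / 0.01480 = 19.57 h

19.57 h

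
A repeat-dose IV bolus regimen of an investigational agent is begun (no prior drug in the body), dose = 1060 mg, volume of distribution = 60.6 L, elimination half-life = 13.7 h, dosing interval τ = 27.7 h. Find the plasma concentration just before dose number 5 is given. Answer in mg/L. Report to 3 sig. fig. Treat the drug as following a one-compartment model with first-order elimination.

C₀ per dose = Dose / Vd = 1060 / 60.6 = 17.49 mg/L
k = ln2 / t½ = 0.693147 / 13.7 = 0.05059 h⁻¹
Fraction remaining after one interval: r = e^(−kτ) = e^(−0.05059 × 27.7) = 0.2463
Before dose 5, 4 doses have been given (aged 1τ, 2τ, 3τ, 4τ).
C_trough = C₀ × (r + r² + … + r^4) = C₀ × r(1−r^4)/(1−r)
        = 17.49 × 0.2463 × (1 − 0.003680) / (1 − 0.2463) = 5.694 mg/L

5.69 mg/L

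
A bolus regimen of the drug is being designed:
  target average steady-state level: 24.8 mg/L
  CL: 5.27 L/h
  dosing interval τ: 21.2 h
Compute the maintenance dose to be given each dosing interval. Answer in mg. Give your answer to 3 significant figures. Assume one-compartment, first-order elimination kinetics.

2770 mg

At steady state, Dose/τ = Css × CL.
Dose = Css × CL × τ = 24.8 × 5.270 × 21.2 = 2771 mg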